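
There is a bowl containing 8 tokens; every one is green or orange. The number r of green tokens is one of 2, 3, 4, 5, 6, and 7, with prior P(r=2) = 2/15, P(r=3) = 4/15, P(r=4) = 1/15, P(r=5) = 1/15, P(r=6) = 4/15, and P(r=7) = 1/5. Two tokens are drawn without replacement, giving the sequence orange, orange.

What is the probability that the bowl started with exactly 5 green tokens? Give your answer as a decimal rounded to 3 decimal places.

For each hypothesis, P(data | H) works out to: P(data | r = 2) = (6/8)(5/7) = 15/28; P(data | r = 3) = (5/8)(4/7) = 5/14; P(data | r = 4) = (4/8)(3/7) = 3/14; P(data | r = 5) = (3/8)(2/7) = 3/28; P(data | r = 6) = (2/8)(1/7) = 1/28; P(data | r = 7) = (1/8)(0/7) = 0.
The prior-weighted likelihoods are 2/15 · 15/28 = 1/14, 4/15 · 5/14 = 2/21, 1/15 · 3/14 = 1/70, 1/15 · 3/28 = 1/140, 4/15 · 1/28 = 1/105, 1/5 · 0 = 0; with total 83/420.
So P(r = 5 | data) = (1/140) / (83/420) = 3/83.

0.036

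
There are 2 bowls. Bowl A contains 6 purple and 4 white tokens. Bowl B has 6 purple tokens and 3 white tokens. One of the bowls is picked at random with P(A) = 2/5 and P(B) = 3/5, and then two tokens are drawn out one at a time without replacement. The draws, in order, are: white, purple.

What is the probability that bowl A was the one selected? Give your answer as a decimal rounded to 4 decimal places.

0.4156

For each hypothesis, P(data | H) works out to: P(data | bowl A) = (4/10)(6/9) = 4/15; P(data | bowl B) = (3/9)(6/8) = 1/4.
The prior-weighted likelihoods are 2/5 · 4/15 = 8/75, 3/5 · 1/4 = 3/20; with total 77/300.
So P(bowl A | data) = (8/75) / (77/300) = 32/77.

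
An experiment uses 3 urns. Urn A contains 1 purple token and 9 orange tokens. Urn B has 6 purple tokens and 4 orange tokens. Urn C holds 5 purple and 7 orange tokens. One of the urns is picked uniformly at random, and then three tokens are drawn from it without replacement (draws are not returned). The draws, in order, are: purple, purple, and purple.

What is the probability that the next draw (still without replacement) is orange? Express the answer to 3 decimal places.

0.616

Compute the likelihood of the observed sequence for each case: P(data | urn A) = (1/10)(0/9) = 0; P(data | urn B) = (6/10)(5/9)(4/8) = 1/6; P(data | urn C) = (5/12)(4/11)(3/10) = 1/22.
The prior-weighted likelihoods are 1/3 · 0 = 0, 1/3 · 1/6 = 1/18, 1/3 · 1/22 = 1/66; these sum to 7/99.
Normalising, the posterior is P(urn A | data) = 0, P(urn B | data) = 11/14, P(urn C | data) = 3/14.
Averaging over the posterior, P(orange next | data) = (4/7)(11/14) + (7/9)(3/14) = 181/294.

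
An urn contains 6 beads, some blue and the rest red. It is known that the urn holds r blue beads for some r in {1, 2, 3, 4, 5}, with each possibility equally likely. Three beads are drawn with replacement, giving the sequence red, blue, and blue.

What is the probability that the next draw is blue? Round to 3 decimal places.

0.589

Under each hypothesis, the probability of the observed sequence is: P(data | r = 1) = (5/6)(1/6)(1/6) = 5/216; P(data | r = 2) = (4/6)(2/6)(2/6) = 2/27; P(data | r = 3) = (3/6)(3/6)(3/6) = 1/8; P(data | r = 4) = (2/6)(4/6)(4/6) = 4/27; P(data | r = 5) = (1/6)(5/6)(5/6) = 25/216.
Weighting by the prior gives 1/5 · 5/216 = 1/216, 1/5 · 2/27 = 2/135, 1/5 · 1/8 = 1/40, 1/5 · 4/27 = 4/135, 1/5 · 25/216 = 5/216; these sum to 7/72.
The posterior is then P(r = 1 | data) = 1/21, P(r = 2 | data) = 16/105, P(r = 3 | data) = 9/35, P(r = 4 | data) = 32/105, P(r = 5 | data) = 5/21.
The predictive probability is P(blue next | data) = (1/6)(1/21) + (1/3)(16/105) + (1/2)(9/35) + (2/3)(32/105) + (5/6)(5/21) = 53/90.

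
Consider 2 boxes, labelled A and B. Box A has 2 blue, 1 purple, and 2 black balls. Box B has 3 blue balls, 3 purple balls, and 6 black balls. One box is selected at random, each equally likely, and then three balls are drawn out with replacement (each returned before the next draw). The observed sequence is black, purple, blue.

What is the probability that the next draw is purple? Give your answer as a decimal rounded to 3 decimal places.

0.225

Compute the likelihood of the observed sequence for each case: P(data | box A) = (2/5)(1/5)(2/5) = 0.032; P(data | box B) = (6/12)(3/12)(3/12) = 0.03125.
Weighting by the prior gives 1/2 · 0.032 = 0.016, 1/2 · 0.03125 = 0.015625; summing to 0.031625.
The posterior is then P(box A | data) = 0.50593, P(box B | data) = 0.49407.
So P(purple next | data) = Σ P(purple next | H) P(H | data) = (1/5)(0.50593) + (1/4)(0.49407) = 0.2247.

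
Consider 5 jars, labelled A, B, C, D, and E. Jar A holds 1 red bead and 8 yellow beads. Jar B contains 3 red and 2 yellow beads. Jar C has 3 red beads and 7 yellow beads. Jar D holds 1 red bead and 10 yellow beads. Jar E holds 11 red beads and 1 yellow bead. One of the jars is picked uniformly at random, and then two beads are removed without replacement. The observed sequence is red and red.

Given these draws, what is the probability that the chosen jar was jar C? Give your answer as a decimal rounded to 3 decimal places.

For each hypothesis, P(data | H) works out to: P(data | jar A) = (1/9)(0/8) = 0; P(data | jar B) = (3/5)(2/4) = 3/10; P(data | jar C) = (3/10)(2/9) = 1/15; P(data | jar D) = (1/11)(0/10) = 0; P(data | jar E) = (11/12)(10/11) = 5/6.
Weighting by the prior gives 1/5 · 0 = 0, 1/5 · 3/10 = 3/50, 1/5 · 1/15 = 1/75, 1/5 · 0 = 0, 1/5 · 5/6 = 1/6; these sum to 6/25.
Therefore the posterior P(jar C | data) = (1/75) / (6/25) = 1/18.

0.056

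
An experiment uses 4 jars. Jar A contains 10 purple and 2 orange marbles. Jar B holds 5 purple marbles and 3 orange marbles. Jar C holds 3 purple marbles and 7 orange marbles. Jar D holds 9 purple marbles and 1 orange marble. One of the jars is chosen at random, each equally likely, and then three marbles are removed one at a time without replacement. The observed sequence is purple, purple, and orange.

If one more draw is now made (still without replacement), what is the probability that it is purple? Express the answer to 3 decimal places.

Under each hypothesis, the probability of the observed sequence is: P(data | jar A) = (10/12)(9/11)(2/10) = 0.13636; P(data | jar B) = (5/8)(4/7)(3/6) = 0.17857; P(data | jar C) = (3/10)(2/9)(7/8) = 0.058333; P(data | jar D) = (9/10)(8/9)(1/8) = 0.1.
Weighting by the prior gives 1/4 · 0.13636 = 0.034091, 1/4 · 0.17857 = 0.044643, 1/4 · 0.058333 = 0.014583, 1/4 · 0.1 = 0.025; summing to 0.11832.
Normalising, the posterior is P(jar A | data) = 0.28813, P(jar B | data) = 0.37732, P(jar C | data) = 0.12326, P(jar D | data) = 0.2113.
Averaging over the posterior, P(purple next | data) = (8/9)(0.28813) + (3/5)(0.37732) + (1/7)(0.12326) + (1)(0.2113) = 0.71141.

0.711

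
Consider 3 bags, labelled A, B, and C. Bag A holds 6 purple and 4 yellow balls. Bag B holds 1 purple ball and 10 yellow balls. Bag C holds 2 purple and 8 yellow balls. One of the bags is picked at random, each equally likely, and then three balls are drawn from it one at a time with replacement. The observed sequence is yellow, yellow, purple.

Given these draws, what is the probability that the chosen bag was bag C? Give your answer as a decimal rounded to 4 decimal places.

The likelihood of the observed sequence under each hypothesis: P(data | bag A) = (4/10)(4/10)(6/10) = 0.096; P(data | bag B) = (10/11)(10/11)(1/11) = 0.075131; P(data | bag C) = (8/10)(8/10)(2/10) = 0.128.
Weighting by the prior gives 1/3 · 0.096 = 0.032, 1/3 · 0.075131 = 0.025044, 1/3 · 0.128 = 0.042667; summing to 0.09971.
Therefore the posterior P(bag C | data) = (0.042667) / (0.09971) = 0.42791.

0.4279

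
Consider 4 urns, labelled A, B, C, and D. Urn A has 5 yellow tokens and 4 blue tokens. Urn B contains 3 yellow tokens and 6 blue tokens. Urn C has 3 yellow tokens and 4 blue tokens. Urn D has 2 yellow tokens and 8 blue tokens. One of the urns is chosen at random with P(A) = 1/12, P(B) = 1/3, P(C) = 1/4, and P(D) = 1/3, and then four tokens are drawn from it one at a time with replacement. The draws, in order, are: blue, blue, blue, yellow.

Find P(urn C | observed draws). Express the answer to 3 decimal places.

The likelihood of the observed sequence under each hypothesis: P(data | urn A) = (4/9)(4/9)(4/9)(5/9) = 0.048773; P(data | urn B) = (6/9)(6/9)(6/9)(3/9) = 0.098765; P(data | urn C) = (4/7)(4/7)(4/7)(3/7) = 0.079967; P(data | urn D) = (8/10)(8/10)(8/10)(2/10) = 0.1024.
The prior-weighted likelihoods are 1/12 · 0.048773 = 0.0040644, 1/3 · 0.098765 = 0.032922, 1/4 · 0.079967 = 0.019992, 1/3 · 0.1024 = 0.034133; with total 0.091111.
Hence P(urn C | data) = (0.019992) / (0.091111) = 0.21942.

0.219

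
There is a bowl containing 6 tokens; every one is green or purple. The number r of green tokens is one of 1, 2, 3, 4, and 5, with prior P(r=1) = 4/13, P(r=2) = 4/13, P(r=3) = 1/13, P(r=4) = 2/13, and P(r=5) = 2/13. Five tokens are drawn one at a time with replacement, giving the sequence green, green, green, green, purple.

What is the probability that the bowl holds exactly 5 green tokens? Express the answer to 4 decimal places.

0.4475

The likelihood of the observed sequence under each hypothesis: P(data | r = 1) = (1/6)(1/6)(1/6)(1/6)(5/6) = 0.000643; P(data | r = 2) = (2/6)(2/6)(2/6)(2/6)(4/6) = 0.0082305; P(data | r = 3) = (3/6)(3/6)(3/6)(3/6)(3/6) = 0.03125; P(data | r = 4) = (4/6)(4/6)(4/6)(4/6)(2/6) = 0.065844; P(data | r = 5) = (5/6)(5/6)(5/6)(5/6)(1/6) = 0.080376.
The prior-weighted likelihoods are 4/13 · 0.000643 = 0.00019785, 4/13 · 0.0082305 = 0.0025324, 1/13 · 0.03125 = 0.0024038, 2/13 · 0.065844 = 0.01013, 2/13 · 0.080376 = 0.012365; summing to 0.027629.
Hence P(r = 5 | data) = (0.012365) / (0.027629) = 0.44755.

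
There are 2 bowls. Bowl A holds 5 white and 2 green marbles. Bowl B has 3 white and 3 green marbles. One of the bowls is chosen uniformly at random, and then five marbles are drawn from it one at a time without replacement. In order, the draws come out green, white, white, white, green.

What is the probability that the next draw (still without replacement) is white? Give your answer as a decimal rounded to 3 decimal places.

For each hypothesis, P(data | H) works out to: P(data | bowl A) = (2/7)(5/6)(4/5)(3/4)(1/3) = 1/21; P(data | bowl B) = (3/6)(3/5)(2/4)(1/3)(2/2) = 1/20.
Multiplying each by its prior: 1/2 · 1/21 = 1/42, 1/2 · 1/20 = 1/40; summing to 41/840.
Dividing through by the total gives posterior P(bowl A | data) = 20/41, P(bowl B | data) = 21/41.
So P(white next | data) = Σ P(white next | H) P(H | data) = (1)(20/41) + (0)(21/41) = 20/41.

0.488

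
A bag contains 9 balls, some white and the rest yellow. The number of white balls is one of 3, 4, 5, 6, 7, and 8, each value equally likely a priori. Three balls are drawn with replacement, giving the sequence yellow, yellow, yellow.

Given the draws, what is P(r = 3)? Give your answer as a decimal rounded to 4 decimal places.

0.4898

For each hypothesis, P(data | H) works out to: P(data | r = 3) = (6/9)(6/9)(6/9) = 0.2963; P(data | r = 4) = (5/9)(5/9)(5/9) = 0.17147; P(data | r = 5) = (4/9)(4/9)(4/9) = 0.087791; P(data | r = 6) = (3/9)(3/9)(3/9) = 0.037037; P(data | r = 7) = (2/9)(2/9)(2/9) = 0.010974; P(data | r = 8) = (1/9)(1/9)(1/9) = 0.0013717.
Multiplying each by its prior: 1/6 · 0.2963 = 0.049383, 1/6 · 0.17147 = 0.028578, 1/6 · 0.087791 = 0.014632, 1/6 · 0.037037 = 0.0061728, 1/6 · 0.010974 = 0.001829, 1/6 · 0.0013717 = 0.00022862; these sum to 0.10082.
Therefore the posterior P(r = 3 | data) = (0.049383) / (0.10082) = 0.4898.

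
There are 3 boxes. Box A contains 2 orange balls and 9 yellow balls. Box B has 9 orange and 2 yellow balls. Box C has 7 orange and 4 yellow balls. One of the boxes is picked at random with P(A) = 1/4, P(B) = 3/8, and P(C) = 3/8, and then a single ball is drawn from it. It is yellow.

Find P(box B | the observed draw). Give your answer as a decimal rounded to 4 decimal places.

0.1667

Compute the likelihood of this draw for each case: P(data | box A) = (9/11) = 9/11; P(data | box B) = (2/11) = 2/11; P(data | box C) = (4/11) = 4/11.
Weighting by the prior gives 1/4 · 9/11 = 9/44, 3/8 · 2/11 = 3/44, 3/8 · 4/11 = 3/22; summing to 9/22.
So P(box B | data) = (3/44) / (9/22) = 1/6.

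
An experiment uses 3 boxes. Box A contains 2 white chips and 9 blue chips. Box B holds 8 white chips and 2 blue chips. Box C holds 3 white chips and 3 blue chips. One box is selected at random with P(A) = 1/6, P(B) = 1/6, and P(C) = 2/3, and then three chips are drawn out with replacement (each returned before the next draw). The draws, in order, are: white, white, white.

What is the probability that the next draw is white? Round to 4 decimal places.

0.6490

Under each hypothesis, the probability of the observed sequence is: P(data | box A) = (2/11)(2/11)(2/11) = 0.0060105; P(data | box B) = (8/10)(8/10)(8/10) = 0.512; P(data | box C) = (3/6)(3/6)(3/6) = 0.125.
Weighting by the prior gives 1/6 · 0.0060105 = 0.0010018, 1/6 · 0.512 = 0.085333, 2/3 · 0.125 = 0.083333; these sum to 0.16967.
Normalising, the posterior is P(box A | data) = 0.0059042, P(box B | data) = 0.50294, P(box C | data) = 0.49115.
So P(white next | data) = Σ P(white next | H) P(H | data) = (2/11)(0.0059042) + (4/5)(0.50294) + (1/2)(0.49115) = 0.649.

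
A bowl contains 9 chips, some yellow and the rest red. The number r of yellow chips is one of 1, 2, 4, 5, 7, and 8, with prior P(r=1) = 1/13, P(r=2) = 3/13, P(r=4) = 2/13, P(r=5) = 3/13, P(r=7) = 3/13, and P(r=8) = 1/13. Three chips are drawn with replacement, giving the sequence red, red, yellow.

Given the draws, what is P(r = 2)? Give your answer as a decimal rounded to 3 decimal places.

0.330

Under each hypothesis, the probability of the observed sequence is: P(data | r = 1) = (8/9)(8/9)(1/9) = 0.087791; P(data | r = 2) = (7/9)(7/9)(2/9) = 0.13443; P(data | r = 4) = (5/9)(5/9)(4/9) = 0.13717; P(data | r = 5) = (4/9)(4/9)(5/9) = 0.10974; P(data | r = 7) = (2/9)(2/9)(7/9) = 0.038409; P(data | r = 8) = (1/9)(1/9)(8/9) = 0.010974.
Weighting by the prior gives 1/13 · 0.087791 = 0.0067532, 3/13 · 0.13443 = 0.031022, 2/13 · 0.13717 = 0.021104, 3/13 · 0.10974 = 0.025324, 3/13 · 0.038409 = 0.0088636, 1/13 · 0.010974 = 0.00084415; summing to 0.093912.
By Bayes' rule, P(r = 2 | data) = (0.031022) / (0.093912) = 0.33034.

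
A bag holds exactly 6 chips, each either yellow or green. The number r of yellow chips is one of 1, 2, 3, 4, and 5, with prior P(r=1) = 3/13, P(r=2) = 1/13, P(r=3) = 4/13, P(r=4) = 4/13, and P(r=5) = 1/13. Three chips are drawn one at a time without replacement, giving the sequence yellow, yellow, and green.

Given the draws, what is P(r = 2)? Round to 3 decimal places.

0.041

Under each hypothesis, the probability of the observed sequence is: P(data | r = 1) = (1/6)(0/5) = 0; P(data | r = 2) = (2/6)(1/5)(4/4) = 1/15; P(data | r = 3) = (3/6)(2/5)(3/4) = 3/20; P(data | r = 4) = (4/6)(3/5)(2/4) = 1/5; P(data | r = 5) = (5/6)(4/5)(1/4) = 1/6.
Weighting by the prior gives 3/13 · 0 = 0, 1/13 · 1/15 = 1/195, 4/13 · 3/20 = 3/65, 4/13 · 1/5 = 4/65, 1/13 · 1/6 = 1/78; with total 49/390.
By Bayes' rule, P(r = 2 | data) = (1/195) / (49/390) = 2/49.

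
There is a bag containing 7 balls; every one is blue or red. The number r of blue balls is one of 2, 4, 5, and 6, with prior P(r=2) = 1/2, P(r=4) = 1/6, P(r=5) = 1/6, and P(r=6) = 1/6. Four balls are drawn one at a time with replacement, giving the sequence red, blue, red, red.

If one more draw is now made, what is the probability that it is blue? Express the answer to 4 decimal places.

0.3426

Under each hypothesis, the probability of the observed sequence is: P(data | r = 2) = (5/7)(2/7)(5/7)(5/7) = 0.10412; P(data | r = 4) = (3/7)(4/7)(3/7)(3/7) = 0.044981; P(data | r = 5) = (2/7)(5/7)(2/7)(2/7) = 0.01666; P(data | r = 6) = (1/7)(6/7)(1/7)(1/7) = 0.002499.
Weighting by the prior gives 1/2 · 0.10412 = 0.052062, 1/6 · 0.044981 = 0.0074969, 1/6 · 0.01666 = 0.0027766, 1/6 · 0.002499 = 0.00041649; these sum to 0.062752.
Normalising, the posterior is P(r = 2 | data) = 0.82965, P(r = 4 | data) = 0.11947, P(r = 5 | data) = 0.044248, P(r = 6 | data) = 0.0066372.
The predictive probability is P(blue next | data) = (2/7)(0.82965) + (4/7)(0.11947) + (5/7)(0.044248) + (6/7)(0.0066372) = 0.3426.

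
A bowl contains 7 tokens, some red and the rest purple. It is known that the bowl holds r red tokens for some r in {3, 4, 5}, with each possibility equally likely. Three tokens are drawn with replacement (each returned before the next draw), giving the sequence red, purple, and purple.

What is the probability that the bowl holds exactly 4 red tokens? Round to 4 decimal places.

Under each hypothesis, the probability of the observed sequence is: P(data | r = 3) = (3/7)(4/7)(4/7) = 0.13994; P(data | r = 4) = (4/7)(3/7)(3/7) = 0.10496; P(data | r = 5) = (5/7)(2/7)(2/7) = 0.058309.
Multiplying each by its prior: 1/3 · 0.13994 = 0.046647, 1/3 · 0.10496 = 0.034985, 1/3 · 0.058309 = 0.019436; summing to 0.10107.
So P(r = 4 | data) = (0.034985) / (0.10107) = 0.34615.

0.3462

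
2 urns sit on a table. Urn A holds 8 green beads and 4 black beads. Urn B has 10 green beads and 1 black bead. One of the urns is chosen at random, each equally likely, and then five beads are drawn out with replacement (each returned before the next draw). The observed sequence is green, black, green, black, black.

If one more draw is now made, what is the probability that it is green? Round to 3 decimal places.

0.675

Under each hypothesis, the probability of the observed sequence is: P(data | urn A) = (8/12)(4/12)(8/12)(4/12)(4/12) = 0.016461; P(data | urn B) = (10/11)(1/11)(10/11)(1/11)(1/11) = 0.00062092.
Multiplying each by its prior: 1/2 · 0.016461 = 0.0082305, 1/2 · 0.00062092 = 0.00031046; with total 0.0085409.
Dividing through by the total gives posterior P(urn A | data) = 0.96365, P(urn B | data) = 0.03635.
Averaging over the posterior, P(green next | data) = (2/3)(0.96365) + (10/11)(0.03635) = 0.67548.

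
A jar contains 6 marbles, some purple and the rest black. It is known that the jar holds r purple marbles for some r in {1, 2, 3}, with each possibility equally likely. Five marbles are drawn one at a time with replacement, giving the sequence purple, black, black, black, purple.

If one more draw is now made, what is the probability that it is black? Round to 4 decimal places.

Under each hypothesis, the probability of the observed sequence is: P(data | r = 1) = (1/6)(5/6)(5/6)(5/6)(1/6) = 0.016075; P(data | r = 2) = (2/6)(4/6)(4/6)(4/6)(2/6) = 0.032922; P(data | r = 3) = (3/6)(3/6)(3/6)(3/6)(3/6) = 0.03125.
The prior-weighted likelihoods are 1/3 · 0.016075 = 0.0053584, 1/3 · 0.032922 = 0.010974, 1/3 · 0.03125 = 0.010417; these sum to 0.026749.
Normalising, the posterior is P(r = 1 | data) = 0.20032, P(r = 2 | data) = 0.41026, P(r = 3 | data) = 0.38942.
So P(black next | data) = Σ P(black next | H) P(H | data) = (5/6)(0.20032) + (2/3)(0.41026) + (1/2)(0.38942) = 0.63515.

0.6351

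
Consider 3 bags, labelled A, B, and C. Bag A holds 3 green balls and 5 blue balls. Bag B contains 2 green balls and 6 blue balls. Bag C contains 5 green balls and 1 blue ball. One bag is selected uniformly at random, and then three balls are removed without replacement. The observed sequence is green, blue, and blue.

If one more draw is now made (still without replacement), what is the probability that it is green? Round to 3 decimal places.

0.300

Under each hypothesis, the probability of the observed sequence is: P(data | bag A) = (3/8)(5/7)(4/6) = 5/28; P(data | bag B) = (2/8)(6/7)(5/6) = 5/28; P(data | bag C) = (5/6)(1/5)(0/4) = 0.
The prior-weighted likelihoods are 1/3 · 5/28 = 5/84, 1/3 · 5/28 = 5/84, 1/3 · 0 = 0; summing to 5/42.
Dividing through by the total gives posterior P(bag A | data) = 1/2, P(bag B | data) = 1/2, P(bag C | data) = 0.
Averaging over the posterior, P(green next | data) = (2/5)(1/2) + (1/5)(1/2) = 3/10.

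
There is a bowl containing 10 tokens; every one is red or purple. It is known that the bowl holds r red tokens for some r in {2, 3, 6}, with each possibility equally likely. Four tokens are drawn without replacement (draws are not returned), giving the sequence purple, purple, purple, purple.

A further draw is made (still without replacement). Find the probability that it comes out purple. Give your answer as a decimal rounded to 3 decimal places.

The likelihood of the observed sequence under each hypothesis: P(data | r = 2) = (8/10)(7/9)(6/8)(5/7) = 1/3; P(data | r = 3) = (7/10)(6/9)(5/8)(4/7) = 1/6; P(data | r = 6) = (4/10)(3/9)(2/8)(1/7) = 1/210.
The prior-weighted likelihoods are 1/3 · 1/3 = 1/9, 1/3 · 1/6 = 1/18, 1/3 · 1/210 = 1/630; summing to 53/315.
Normalising, the posterior is P(r = 2 | data) = 35/53, P(r = 3 | data) = 35/106, P(r = 6 | data) = 1/106.
The predictive probability is P(purple next | data) = (2/3)(35/53) + (1/2)(35/106) + (0)(1/106) = 385/636.

0.605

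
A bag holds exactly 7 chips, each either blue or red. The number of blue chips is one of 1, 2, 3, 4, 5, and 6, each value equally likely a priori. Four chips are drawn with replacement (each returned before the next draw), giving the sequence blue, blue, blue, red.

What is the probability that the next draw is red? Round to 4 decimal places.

The likelihood of the observed sequence under each hypothesis: P(data | r = 1) = (1/7)(1/7)(1/7)(6/7) = 0.002499; P(data | r = 2) = (2/7)(2/7)(2/7)(5/7) = 0.01666; P(data | r = 3) = (3/7)(3/7)(3/7)(4/7) = 0.044981; P(data | r = 4) = (4/7)(4/7)(4/7)(3/7) = 0.079967; P(data | r = 5) = (5/7)(5/7)(5/7)(2/7) = 0.10412; P(data | r = 6) = (6/7)(6/7)(6/7)(1/7) = 0.089963.
The prior-weighted likelihoods are 1/6 · 0.002499 = 0.00041649, 1/6 · 0.01666 = 0.0027766, 1/6 · 0.044981 = 0.0074969, 1/6 · 0.079967 = 0.013328, 1/6 · 0.10412 = 0.017354, 1/6 · 0.089963 = 0.014994; summing to 0.056365.
Dividing through by the total gives posterior P(r = 1 | data) = 0.0073892, P(r = 2 | data) = 0.049261, P(r = 3 | data) = 0.133, P(r = 4 | data) = 0.23645, P(r = 5 | data) = 0.30788, P(r = 6 | data) = 0.26601.
So P(red next | data) = Σ P(red next | H) P(H | data) = (6/7)(0.0073892) + (5/7)(0.049261) + (4/7)(0.133) + (3/7)(0.23645) + (2/7)(0.30788) + (1/7)(0.26601) = 0.34483.

0.3448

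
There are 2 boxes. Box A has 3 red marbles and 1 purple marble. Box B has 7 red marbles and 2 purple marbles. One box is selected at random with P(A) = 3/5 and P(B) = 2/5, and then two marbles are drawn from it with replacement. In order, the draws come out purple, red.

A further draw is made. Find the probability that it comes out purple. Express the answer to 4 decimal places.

0.2394

Under each hypothesis, the probability of the observed sequence is: P(data | box A) = (1/4)(3/4) = 0.1875; P(data | box B) = (2/9)(7/9) = 0.17284.
Weighting by the prior gives 3/5 · 0.1875 = 0.1125, 2/5 · 0.17284 = 0.069136; with total 0.18164.
Normalising, the posterior is P(box A | data) = 0.61937, P(box B | data) = 0.38063.
Averaging over the posterior, P(purple next | data) = (1/4)(0.61937) + (2/9)(0.38063) = 0.23943.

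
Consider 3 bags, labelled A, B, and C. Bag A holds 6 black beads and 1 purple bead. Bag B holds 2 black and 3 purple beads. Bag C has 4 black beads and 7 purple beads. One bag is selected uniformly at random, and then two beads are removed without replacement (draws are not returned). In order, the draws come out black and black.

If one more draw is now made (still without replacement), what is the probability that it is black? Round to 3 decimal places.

0.645

Compute the likelihood of the observed sequence for each case: P(data | bag A) = (6/7)(5/6) = 5/7; P(data | bag B) = (2/5)(1/4) = 1/10; P(data | bag C) = (4/11)(3/10) = 6/55.
The prior-weighted likelihoods are 1/3 · 5/7 = 5/21, 1/3 · 1/10 = 1/30, 1/3 · 6/55 = 2/55; summing to 237/770.
Dividing through by the total gives posterior P(bag A | data) = 0.77356, P(bag B | data) = 0.1083, P(bag C | data) = 0.11814.
So P(black next | data) = Σ P(black next | H) P(H | data) = (4/5)(0.77356) + (0)(0.1083) + (2/9)(0.11814) = 0.6451.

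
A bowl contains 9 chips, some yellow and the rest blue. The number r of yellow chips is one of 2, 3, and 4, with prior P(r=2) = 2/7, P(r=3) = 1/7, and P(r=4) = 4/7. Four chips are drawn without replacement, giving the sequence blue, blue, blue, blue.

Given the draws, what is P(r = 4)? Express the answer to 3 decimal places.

Compute the likelihood of the observed sequence for each case: P(data | r = 2) = (7/9)(6/8)(5/7)(4/6) = 5/18; P(data | r = 3) = (6/9)(5/8)(4/7)(3/6) = 5/42; P(data | r = 4) = (5/9)(4/8)(3/7)(2/6) = 5/126.
The prior-weighted likelihoods are 2/7 · 5/18 = 5/63, 1/7 · 5/42 = 5/294, 4/7 · 5/126 = 10/441; these sum to 5/42.
By Bayes' rule, P(r = 4 | data) = (10/441) / (5/42) = 4/21.

0.190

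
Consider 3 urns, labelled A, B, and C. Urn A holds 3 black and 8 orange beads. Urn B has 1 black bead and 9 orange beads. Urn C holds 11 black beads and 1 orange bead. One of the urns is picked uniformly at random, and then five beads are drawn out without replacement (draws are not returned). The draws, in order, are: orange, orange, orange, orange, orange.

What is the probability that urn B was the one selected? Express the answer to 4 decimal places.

0.8049

Under each hypothesis, the probability of the observed sequence is: P(data | urn A) = (8/11)(7/10)(6/9)(5/8)(4/7) = 4/33; P(data | urn B) = (9/10)(8/9)(7/8)(6/7)(5/6) = 1/2; P(data | urn C) = (1/12)(0/11) = 0.
The prior-weighted likelihoods are 1/3 · 4/33 = 4/99, 1/3 · 1/2 = 1/6, 1/3 · 0 = 0; these sum to 41/198.
By Bayes' rule, P(urn B | data) = (1/6) / (41/198) = 33/41.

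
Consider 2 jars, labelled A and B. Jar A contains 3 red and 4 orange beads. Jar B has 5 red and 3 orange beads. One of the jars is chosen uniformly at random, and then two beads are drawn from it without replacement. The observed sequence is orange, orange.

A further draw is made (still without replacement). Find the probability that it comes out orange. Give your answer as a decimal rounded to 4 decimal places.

The likelihood of the observed sequence under each hypothesis: P(data | jar A) = (4/7)(3/6) = 2/7; P(data | jar B) = (3/8)(2/7) = 3/28.
Multiplying each by its prior: 1/2 · 2/7 = 1/7, 1/2 · 3/28 = 3/56; these sum to 11/56.
Dividing through by the total gives posterior P(jar A | data) = 8/11, P(jar B | data) = 3/11.
Averaging over the posterior, P(orange next | data) = (2/5)(8/11) + (1/6)(3/11) = 37/110.

0.3364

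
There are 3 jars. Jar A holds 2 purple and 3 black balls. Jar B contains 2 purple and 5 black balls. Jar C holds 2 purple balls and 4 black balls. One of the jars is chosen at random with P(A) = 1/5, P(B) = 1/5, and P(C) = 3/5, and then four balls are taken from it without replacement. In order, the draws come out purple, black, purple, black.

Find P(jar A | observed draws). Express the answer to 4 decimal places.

0.2877

Under each hypothesis, the probability of the observed sequence is: P(data | jar A) = (2/5)(3/4)(1/3)(2/2) = 0.1; P(data | jar B) = (2/7)(5/6)(1/5)(4/4) = 0.047619; P(data | jar C) = (2/6)(4/5)(1/4)(3/3) = 0.066667.
Multiplying each by its prior: 1/5 · 0.1 = 0.02, 1/5 · 0.047619 = 0.0095238, 3/5 · 0.066667 = 0.04; these sum to 0.069524.
Therefore the posterior P(jar A | data) = (0.02) / (0.069524) = 0.28767.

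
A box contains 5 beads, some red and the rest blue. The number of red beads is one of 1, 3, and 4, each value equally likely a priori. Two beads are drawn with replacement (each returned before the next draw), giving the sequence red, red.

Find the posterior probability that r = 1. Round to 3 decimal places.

Compute the likelihood of the observed sequence for each case: P(data | r = 1) = (1/5)(1/5) = 1/25; P(data | r = 3) = (3/5)(3/5) = 9/25; P(data | r = 4) = (4/5)(4/5) = 16/25.
Multiplying each by its prior: 1/3 · 1/25 = 1/75, 1/3 · 9/25 = 3/25, 1/3 · 16/25 = 16/75; these sum to 26/75.
Hence P(r = 1 | data) = (1/75) / (26/75) = 1/26.

0.038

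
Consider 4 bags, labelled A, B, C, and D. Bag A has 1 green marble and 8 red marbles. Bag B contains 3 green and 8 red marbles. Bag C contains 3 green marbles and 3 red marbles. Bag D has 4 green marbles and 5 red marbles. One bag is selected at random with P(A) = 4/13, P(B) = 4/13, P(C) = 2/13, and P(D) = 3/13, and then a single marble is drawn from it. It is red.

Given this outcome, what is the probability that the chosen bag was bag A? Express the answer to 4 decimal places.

For each hypothesis, P(data | H) works out to: P(data | bag A) = (8/9) = 0.88889; P(data | bag B) = (8/11) = 0.72727; P(data | bag C) = (3/6) = 0.5; P(data | bag D) = (5/9) = 0.55556.
Multiplying each by its prior: 4/13 · 0.88889 = 0.2735, 4/13 · 0.72727 = 0.22378, 2/13 · 0.5 = 0.076923, 3/13 · 0.55556 = 0.12821; these sum to 0.70241.
Hence P(bag A | data) = (0.2735) / (0.70241) = 0.38938.

0.3894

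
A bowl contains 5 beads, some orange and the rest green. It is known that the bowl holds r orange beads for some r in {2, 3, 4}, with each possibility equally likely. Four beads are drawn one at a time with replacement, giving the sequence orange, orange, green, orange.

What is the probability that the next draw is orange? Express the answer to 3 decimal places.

0.656

The likelihood of the observed sequence under each hypothesis: P(data | r = 2) = (2/5)(2/5)(3/5)(2/5) = 0.0384; P(data | r = 3) = (3/5)(3/5)(2/5)(3/5) = 0.0864; P(data | r = 4) = (4/5)(4/5)(1/5)(4/5) = 0.1024.
The prior-weighted likelihoods are 1/3 · 0.0384 = 0.0128, 1/3 · 0.0864 = 0.0288, 1/3 · 0.1024 = 0.034133; these sum to 0.075733.
Normalising, the posterior is P(r = 2 | data) = 0.16901, P(r = 3 | data) = 0.38028, P(r = 4 | data) = 0.4507.
So P(orange next | data) = Σ P(orange next | H) P(H | data) = (2/5)(0.16901) + (3/5)(0.38028) + (4/5)(0.4507) = 0.65634.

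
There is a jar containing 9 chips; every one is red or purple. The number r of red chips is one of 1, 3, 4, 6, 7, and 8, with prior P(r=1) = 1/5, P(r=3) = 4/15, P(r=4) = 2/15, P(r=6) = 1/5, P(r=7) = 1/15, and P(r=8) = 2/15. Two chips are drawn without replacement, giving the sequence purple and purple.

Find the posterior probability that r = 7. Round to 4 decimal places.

For each hypothesis, P(data | H) works out to: P(data | r = 1) = (8/9)(7/8) = 7/9; P(data | r = 3) = (6/9)(5/8) = 5/12; P(data | r = 4) = (5/9)(4/8) = 5/18; P(data | r = 6) = (3/9)(2/8) = 1/12; P(data | r = 7) = (2/9)(1/8) = 1/36; P(data | r = 8) = (1/9)(0/8) = 0.
Weighting by the prior gives 1/5 · 7/9 = 7/45, 4/15 · 5/12 = 1/9, 2/15 · 5/18 = 1/27, 1/5 · 1/12 = 1/60, 1/15 · 1/36 = 1/540, 2/15 · 0 = 0; these sum to 29/90.
So P(r = 7 | data) = (1/540) / (29/90) = 1/174.

0.0057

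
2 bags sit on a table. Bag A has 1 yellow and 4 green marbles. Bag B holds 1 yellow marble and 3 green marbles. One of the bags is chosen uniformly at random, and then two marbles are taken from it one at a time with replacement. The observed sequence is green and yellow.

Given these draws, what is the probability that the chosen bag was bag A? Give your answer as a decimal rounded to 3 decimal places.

0.460

The likelihood of the observed sequence under each hypothesis: P(data | bag A) = (4/5)(1/5) = 4/25; P(data | bag B) = (3/4)(1/4) = 3/16.
Multiplying each by its prior: 1/2 · 4/25 = 2/25, 1/2 · 3/16 = 3/32; summing to 139/800.
Therefore the posterior P(bag A | data) = (2/25) / (139/800) = 64/139.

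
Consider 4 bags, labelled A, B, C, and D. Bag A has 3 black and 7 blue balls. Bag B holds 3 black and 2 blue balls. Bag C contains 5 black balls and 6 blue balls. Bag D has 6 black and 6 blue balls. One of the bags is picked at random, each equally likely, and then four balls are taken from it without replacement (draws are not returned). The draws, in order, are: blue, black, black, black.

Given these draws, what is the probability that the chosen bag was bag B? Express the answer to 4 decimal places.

Under each hypothesis, the probability of the observed sequence is: P(data | bag A) = (7/10)(3/9)(2/8)(1/7) = 0.0083333; P(data | bag B) = (2/5)(3/4)(2/3)(1/2) = 0.1; P(data | bag C) = (6/11)(5/10)(4/9)(3/8) = 0.045455; P(data | bag D) = (6/12)(6/11)(5/10)(4/9) = 0.060606.
Multiplying each by its prior: 1/4 · 0.0083333 = 0.0020833, 1/4 · 0.1 = 0.025, 1/4 · 0.045455 = 0.011364, 1/4 · 0.060606 = 0.015152; summing to 0.053598.
By Bayes' rule, P(bag B | data) = (0.025) / (0.053598) = 0.46643.

0.4664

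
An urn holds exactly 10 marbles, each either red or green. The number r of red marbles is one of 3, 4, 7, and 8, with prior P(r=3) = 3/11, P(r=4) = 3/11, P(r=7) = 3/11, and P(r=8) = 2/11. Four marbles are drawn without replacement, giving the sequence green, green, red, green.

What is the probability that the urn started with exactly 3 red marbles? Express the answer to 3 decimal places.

0.547

For each hypothesis, P(data | H) works out to: P(data | r = 3) = (7/10)(6/9)(3/8)(5/7) = 1/8; P(data | r = 4) = (6/10)(5/9)(4/8)(4/7) = 2/21; P(data | r = 7) = (3/10)(2/9)(7/8)(1/7) = 1/120; P(data | r = 8) = (2/10)(1/9)(8/8)(0/7) = 0.
Weighting by the prior gives 3/11 · 1/8 = 3/88, 3/11 · 2/21 = 2/77, 3/11 · 1/120 = 1/440, 2/11 · 0 = 0; these sum to 24/385.
Therefore the posterior P(r = 3 | data) = (3/88) / (24/385) = 35/64.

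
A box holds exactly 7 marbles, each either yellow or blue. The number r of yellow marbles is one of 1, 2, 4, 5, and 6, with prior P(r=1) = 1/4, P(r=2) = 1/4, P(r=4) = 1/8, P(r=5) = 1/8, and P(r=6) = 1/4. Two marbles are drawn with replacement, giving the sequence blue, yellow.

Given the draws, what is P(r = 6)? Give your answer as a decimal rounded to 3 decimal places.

0.182

For each hypothesis, P(data | H) works out to: P(data | r = 1) = (6/7)(1/7) = 6/49; P(data | r = 2) = (5/7)(2/7) = 10/49; P(data | r = 4) = (3/7)(4/7) = 12/49; P(data | r = 5) = (2/7)(5/7) = 10/49; P(data | r = 6) = (1/7)(6/7) = 6/49.
Weighting by the prior gives 1/4 · 6/49 = 3/98, 1/4 · 10/49 = 5/98, 1/8 · 12/49 = 3/98, 1/8 · 10/49 = 5/196, 1/4 · 6/49 = 3/98; with total 33/196.
By Bayes' rule, P(r = 6 | data) = (3/98) / (33/196) = 2/11.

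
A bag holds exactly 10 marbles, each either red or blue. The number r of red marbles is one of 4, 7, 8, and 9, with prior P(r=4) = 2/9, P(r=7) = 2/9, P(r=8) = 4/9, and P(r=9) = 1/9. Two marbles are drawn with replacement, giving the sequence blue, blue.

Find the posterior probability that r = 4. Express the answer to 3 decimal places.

The likelihood of the observed sequence under each hypothesis: P(data | r = 4) = (6/10)(6/10) = 9/25; P(data | r = 7) = (3/10)(3/10) = 9/100; P(data | r = 8) = (2/10)(2/10) = 1/25; P(data | r = 9) = (1/10)(1/10) = 1/100.
Weighting by the prior gives 2/9 · 9/25 = 2/25, 2/9 · 9/100 = 1/50, 4/9 · 1/25 = 4/225, 1/9 · 1/100 = 1/900; these sum to 107/900.
By Bayes' rule, P(r = 4 | data) = (2/25) / (107/900) = 72/107.

0.673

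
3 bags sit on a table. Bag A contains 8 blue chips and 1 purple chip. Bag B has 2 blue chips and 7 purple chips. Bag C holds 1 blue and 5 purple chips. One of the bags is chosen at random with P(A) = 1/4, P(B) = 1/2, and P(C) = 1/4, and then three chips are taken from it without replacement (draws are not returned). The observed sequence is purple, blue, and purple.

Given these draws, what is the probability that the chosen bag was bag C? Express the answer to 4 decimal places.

0.3333

Under each hypothesis, the probability of the observed sequence is: P(data | bag A) = (1/9)(8/8)(0/7) = 0; P(data | bag B) = (7/9)(2/8)(6/7) = 1/6; P(data | bag C) = (5/6)(1/5)(4/4) = 1/6.
Multiplying each by its prior: 1/4 · 0 = 0, 1/2 · 1/6 = 1/12, 1/4 · 1/6 = 1/24; summing to 1/8.
Therefore the posterior P(bag C | data) = (1/24) / (1/8) = 1/3.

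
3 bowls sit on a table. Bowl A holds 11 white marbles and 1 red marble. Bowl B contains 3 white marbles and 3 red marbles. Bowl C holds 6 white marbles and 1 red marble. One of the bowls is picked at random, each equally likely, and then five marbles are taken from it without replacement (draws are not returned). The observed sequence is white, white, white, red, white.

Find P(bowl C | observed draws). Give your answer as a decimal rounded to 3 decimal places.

For each hypothesis, P(data | H) works out to: P(data | bowl A) = (11/12)(10/11)(9/10)(1/9)(8/8) = 1/12; P(data | bowl B) = (3/6)(2/5)(1/4)(3/3)(0/2) = 0; P(data | bowl C) = (6/7)(5/6)(4/5)(1/4)(3/3) = 1/7.
The prior-weighted likelihoods are 1/3 · 1/12 = 1/36, 1/3 · 0 = 0, 1/3 · 1/7 = 1/21; summing to 19/252.
So P(bowl C | data) = (1/21) / (19/252) = 12/19.

0.632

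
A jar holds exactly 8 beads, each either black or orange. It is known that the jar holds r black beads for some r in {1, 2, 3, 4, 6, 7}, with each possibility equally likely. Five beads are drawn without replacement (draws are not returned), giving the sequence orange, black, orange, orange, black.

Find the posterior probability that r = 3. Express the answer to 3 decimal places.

For each hypothesis, P(data | H) works out to: P(data | r = 1) = (7/8)(1/7)(6/6)(5/5)(0/4) = 0; P(data | r = 2) = (6/8)(2/7)(5/6)(4/5)(1/4) = 0.035714; P(data | r = 3) = (5/8)(3/7)(4/6)(3/5)(2/4) = 0.053571; P(data | r = 4) = (4/8)(4/7)(3/6)(2/5)(3/4) = 0.042857; P(data | r = 6) = (2/8)(6/7)(1/6)(0/5) = 0; P(data | r = 7) = (1/8)(7/7)(0/6) = 0.
Weighting by the prior gives 1/6 · 0 = 0, 1/6 · 0.035714 = 0.0059524, 1/6 · 0.053571 = 0.0089286, 1/6 · 0.042857 = 0.0071429, 1/6 · 0 = 0, 1/6 · 0 = 0; with total 0.022024.
By Bayes' rule, P(r = 3 | data) = (0.0089286) / (0.022024) = 0.40541.

0.405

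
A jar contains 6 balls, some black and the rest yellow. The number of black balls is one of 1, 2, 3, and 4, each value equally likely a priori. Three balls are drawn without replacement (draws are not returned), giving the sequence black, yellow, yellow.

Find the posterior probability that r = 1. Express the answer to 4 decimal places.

For each hypothesis, P(data | H) works out to: P(data | r = 1) = (1/6)(5/5)(4/4) = 1/6; P(data | r = 2) = (2/6)(4/5)(3/4) = 1/5; P(data | r = 3) = (3/6)(3/5)(2/4) = 3/20; P(data | r = 4) = (4/6)(2/5)(1/4) = 1/15.
Multiplying each by its prior: 1/4 · 1/6 = 1/24, 1/4 · 1/5 = 1/20, 1/4 · 3/20 = 3/80, 1/4 · 1/15 = 1/60; with total 7/48.
Therefore the posterior P(r = 1 | data) = (1/24) / (7/48) = 2/7.

0.2857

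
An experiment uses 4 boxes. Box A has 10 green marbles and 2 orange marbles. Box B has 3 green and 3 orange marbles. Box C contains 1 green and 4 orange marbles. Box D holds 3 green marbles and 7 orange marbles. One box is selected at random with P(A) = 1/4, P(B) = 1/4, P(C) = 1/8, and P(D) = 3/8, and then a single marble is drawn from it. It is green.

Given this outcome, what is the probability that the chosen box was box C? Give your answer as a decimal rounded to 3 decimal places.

Compute the likelihood of this draw for each case: P(data | box A) = (10/12) = 5/6; P(data | box B) = (3/6) = 1/2; P(data | box C) = (1/5) = 1/5; P(data | box D) = (3/10) = 3/10.
The prior-weighted likelihoods are 1/4 · 5/6 = 5/24, 1/4 · 1/2 = 1/8, 1/8 · 1/5 = 1/40, 3/8 · 3/10 = 9/80; with total 113/240.
Hence P(box C | data) = (1/40) / (113/240) = 6/113.

0.053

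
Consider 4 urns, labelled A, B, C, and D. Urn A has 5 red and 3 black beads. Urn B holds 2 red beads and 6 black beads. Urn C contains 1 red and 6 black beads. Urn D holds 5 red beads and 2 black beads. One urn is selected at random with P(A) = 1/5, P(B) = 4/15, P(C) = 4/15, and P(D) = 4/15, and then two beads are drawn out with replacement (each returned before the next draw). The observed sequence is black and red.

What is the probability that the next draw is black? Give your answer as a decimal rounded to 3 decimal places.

Under each hypothesis, the probability of the observed sequence is: P(data | urn A) = (3/8)(5/8) = 0.23438; P(data | urn B) = (6/8)(2/8) = 0.1875; P(data | urn C) = (6/7)(1/7) = 0.12245; P(data | urn D) = (2/7)(5/7) = 0.20408.
Weighting by the prior gives 1/5 · 0.23438 = 0.046875, 4/15 · 0.1875 = 0.05, 4/15 · 0.12245 = 0.032653, 4/15 · 0.20408 = 0.054422; with total 0.18395.
Dividing through by the total gives posterior P(urn A | data) = 0.25482, P(urn B | data) = 0.27181, P(urn C | data) = 0.17751, P(urn D | data) = 0.29585.
So P(black next | data) = Σ P(black next | H) P(H | data) = (3/8)(0.25482) + (3/4)(0.27181) + (6/7)(0.17751) + (2/7)(0.29585) = 0.5361.

0.536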